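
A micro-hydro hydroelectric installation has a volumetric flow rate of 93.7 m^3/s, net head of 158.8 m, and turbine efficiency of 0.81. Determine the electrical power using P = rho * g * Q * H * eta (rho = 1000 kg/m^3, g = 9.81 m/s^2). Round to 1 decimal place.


Apply the hydropower formula P = rho * g * Q * H * eta
rho * g = 1000 * 9.81 = 9810.0
P = 9810.0 * 93.7 * 158.8 * 0.81
P = 118234471.7 W

118234471.7


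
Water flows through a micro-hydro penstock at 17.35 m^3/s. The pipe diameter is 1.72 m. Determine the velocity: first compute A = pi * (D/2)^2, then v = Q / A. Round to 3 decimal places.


Compute pipe cross-sectional area:
  A = pi * (D/2)^2 = pi * (1.72/2)^2 = 2.3235 m^2
Calculate velocity:
  v = Q / A = 17.35 / 2.3235
  v = 7.467 m/s

7.467


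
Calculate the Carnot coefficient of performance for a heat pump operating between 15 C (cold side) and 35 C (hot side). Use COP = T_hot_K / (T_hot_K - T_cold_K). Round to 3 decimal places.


Convert to Kelvin:
  T_hot = 35 + 273.15 = 308.15 K
  T_cold = 15 + 273.15 = 288.15 K
Apply Carnot COP formula:
  COP = T_hot_K / (T_hot_K - T_cold_K) = 308.15 / 20.0
  COP = 15.408

15.408


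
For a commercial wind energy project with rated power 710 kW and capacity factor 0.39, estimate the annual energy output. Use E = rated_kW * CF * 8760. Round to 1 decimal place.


Annual energy = rated_kW * capacity_factor * hours_per_year
Given: P_rated = 710 kW, CF = 0.39, hours = 8760
E = 710 * 0.39 * 8760
E = 2425644.0 kWh

2425644.0


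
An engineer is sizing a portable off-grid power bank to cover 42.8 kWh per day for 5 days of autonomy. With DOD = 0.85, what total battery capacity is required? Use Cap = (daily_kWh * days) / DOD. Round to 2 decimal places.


Total energy needed = daily * days = 42.8 * 5 = 214.0 kWh
Account for depth of discharge:
  Cap = total_energy / DOD = 214.0 / 0.85
  Cap = 251.76 kWh

251.76


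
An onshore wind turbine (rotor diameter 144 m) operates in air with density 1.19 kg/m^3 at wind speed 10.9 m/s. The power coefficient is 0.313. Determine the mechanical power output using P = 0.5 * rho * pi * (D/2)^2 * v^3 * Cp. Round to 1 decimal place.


Step 1 -- Compute swept area:
  A = pi * (D/2)^2 = pi * (144/2)^2 = 16286.02 m^2
Step 2 -- Apply wind power equation:
  P = 0.5 * rho * A * v^3 * Cp
  v^3 = 10.9^3 = 1295.029
  P = 0.5 * 1.19 * 16286.02 * 1295.029 * 0.313
  P = 3927856.9 W

3927856.9


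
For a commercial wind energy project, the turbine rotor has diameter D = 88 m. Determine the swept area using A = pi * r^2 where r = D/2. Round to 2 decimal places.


Compute the rotor radius:
  r = D / 2 = 88 / 2 = 44.0 m
Calculate swept area:
  A = pi * r^2 = pi * 44.0^2
  A = 6082.12 m^2

6082.12


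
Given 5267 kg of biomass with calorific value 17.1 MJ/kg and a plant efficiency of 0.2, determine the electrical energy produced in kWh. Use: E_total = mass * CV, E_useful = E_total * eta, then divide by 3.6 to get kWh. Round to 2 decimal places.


Total energy = mass * CV = 5267 * 17.1 = 90065.7 MJ
Useful energy = total * eta = 90065.7 * 0.2 = 18013.14 MJ
Convert to kWh: 18013.14 / 3.6
Useful energy = 5003.65 kWh

5003.65


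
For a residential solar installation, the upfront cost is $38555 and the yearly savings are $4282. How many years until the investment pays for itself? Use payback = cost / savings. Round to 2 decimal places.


Simple payback period = initial cost / annual savings
Payback = 38555 / 4282
Payback = 9.00 years

9.00


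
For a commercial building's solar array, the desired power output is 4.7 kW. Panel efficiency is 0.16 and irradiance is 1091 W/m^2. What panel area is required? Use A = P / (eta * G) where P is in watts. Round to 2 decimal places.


Convert target power to watts: P = 4.7 * 1000 = 4700.0 W
Compute denominator: eta * G = 0.16 * 1091 = 174.56
Required area A = P / (eta * G) = 4700.0 / 174.56
A = 26.92 m^2

26.92


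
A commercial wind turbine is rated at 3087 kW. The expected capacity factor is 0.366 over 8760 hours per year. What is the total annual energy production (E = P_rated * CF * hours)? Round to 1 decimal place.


Annual energy = rated_kW * capacity_factor * hours_per_year
Given: P_rated = 3087 kW, CF = 0.366, hours = 8760
E = 3087 * 0.366 * 8760
E = 9897415.9 kWh

9897415.9


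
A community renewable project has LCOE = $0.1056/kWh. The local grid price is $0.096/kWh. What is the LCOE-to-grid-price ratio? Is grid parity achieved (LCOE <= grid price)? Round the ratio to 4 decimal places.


Compare LCOE to grid price:
  LCOE = $0.1056/kWh, Grid price = $0.096/kWh
  Ratio = LCOE / grid_price = 0.1056 / 0.096 = 1.1000
  Grid parity achieved (ratio <= 1)? no

1.1000


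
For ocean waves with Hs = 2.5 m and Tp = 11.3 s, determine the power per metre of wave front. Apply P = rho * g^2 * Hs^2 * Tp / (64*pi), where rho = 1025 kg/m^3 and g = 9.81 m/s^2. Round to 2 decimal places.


Apply wave power formula:
  g^2 = 9.81^2 = 96.2361
  Hs^2 = 2.5^2 = 6.25
  Numerator = rho * g^2 * Hs^2 * Tp = 1025 * 96.2361 * 6.25 * 11.3 = 6966591.43
  Denominator = 64 * pi = 201.0619
  P = 6966591.43 / 201.0619 = 34648.98 W/m

34648.98


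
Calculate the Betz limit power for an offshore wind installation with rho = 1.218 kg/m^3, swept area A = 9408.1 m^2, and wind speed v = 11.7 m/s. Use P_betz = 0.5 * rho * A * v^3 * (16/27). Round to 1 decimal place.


The Betz coefficient Cp_max = 16/27 = 0.5926
v^3 = 11.7^3 = 1601.613
P_betz = 0.5 * rho * A * v^3 * Cp_max
P_betz = 0.5 * 1.218 * 9408.1 * 1601.613 * 0.5926
P_betz = 5437922.6 W

5437922.6


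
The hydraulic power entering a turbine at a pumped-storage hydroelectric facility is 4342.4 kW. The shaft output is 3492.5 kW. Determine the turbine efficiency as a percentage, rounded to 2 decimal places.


Turbine efficiency = (output power / input power) * 100
eta = (3492.5 / 4342.4) * 100
eta = 80.43%

80.43


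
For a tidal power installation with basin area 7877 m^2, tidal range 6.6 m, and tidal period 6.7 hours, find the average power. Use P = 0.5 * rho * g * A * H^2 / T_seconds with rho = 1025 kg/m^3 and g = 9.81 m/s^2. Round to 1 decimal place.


Convert period to seconds: T = 6.7 * 3600 = 24120.0 s
H^2 = 6.6^2 = 43.56
P = 0.5 * rho * g * A * H^2 / T
P = 0.5 * 1025 * 9.81 * 7877 * 43.56 / 24120.0
P = 71521.1 W

71521.1


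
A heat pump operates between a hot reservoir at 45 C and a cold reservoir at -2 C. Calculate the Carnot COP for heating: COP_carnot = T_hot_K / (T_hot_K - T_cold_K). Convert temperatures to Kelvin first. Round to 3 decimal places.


Convert to Kelvin:
  T_hot = 45 + 273.15 = 318.15 K
  T_cold = -2 + 273.15 = 271.15 K
Apply Carnot COP formula:
  COP = T_hot_K / (T_hot_K - T_cold_K) = 318.15 / 47.0
  COP = 6.769

6.769


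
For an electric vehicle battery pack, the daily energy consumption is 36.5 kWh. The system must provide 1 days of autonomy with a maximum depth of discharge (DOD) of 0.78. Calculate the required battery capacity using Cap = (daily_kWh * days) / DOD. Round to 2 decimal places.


Total energy needed = daily * days = 36.5 * 1 = 36.5 kWh
Account for depth of discharge:
  Cap = total_energy / DOD = 36.5 / 0.78
  Cap = 46.79 kWh

46.79


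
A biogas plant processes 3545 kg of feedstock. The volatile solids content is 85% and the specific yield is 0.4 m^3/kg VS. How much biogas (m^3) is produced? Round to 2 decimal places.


Compute volatile solids:
  VS = mass * VS_fraction = 3545 * 0.85 = 3013.25 kg
Calculate biogas volume:
  Biogas = VS * specific_yield = 3013.25 * 0.4
  Biogas = 1205.30 m^3

1205.30


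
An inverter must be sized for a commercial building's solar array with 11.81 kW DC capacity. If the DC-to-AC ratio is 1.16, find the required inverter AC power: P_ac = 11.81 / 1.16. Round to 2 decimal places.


The inverter AC capacity is determined by the DC/AC ratio.
Given: P_dc = 11.81 kW, DC/AC ratio = 1.16
P_ac = P_dc / ratio = 11.81 / 1.16
P_ac = 10.18 kW

10.18


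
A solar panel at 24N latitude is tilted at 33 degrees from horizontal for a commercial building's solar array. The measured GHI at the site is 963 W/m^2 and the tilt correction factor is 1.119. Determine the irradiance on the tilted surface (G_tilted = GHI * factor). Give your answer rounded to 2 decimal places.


Identify the given values:
  GHI = 963 W/m^2, tilt correction factor = 1.119
Apply the formula G_tilted = GHI * factor:
  G_tilted = 963 * 1.119
  G_tilted = 1077.60 W/m^2

1077.60


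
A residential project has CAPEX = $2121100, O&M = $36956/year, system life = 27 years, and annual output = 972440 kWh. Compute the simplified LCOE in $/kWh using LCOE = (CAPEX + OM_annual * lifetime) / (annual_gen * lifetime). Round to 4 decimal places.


Total cost = CAPEX + OM * lifetime = 2121100 + 36956 * 27 = 2121100 + 997812 = 3118912
Total generation = annual * lifetime = 972440 * 27 = 26255880 kWh
LCOE = 3118912 / 26255880
LCOE = 0.1188 $/kWh

0.1188


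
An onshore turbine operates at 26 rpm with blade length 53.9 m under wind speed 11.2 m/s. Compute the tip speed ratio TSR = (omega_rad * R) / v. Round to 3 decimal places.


Convert rotational speed to rad/s:
  omega = 26 * 2 * pi / 60 = 2.7227 rad/s
Compute tip speed:
  v_tip = omega * R = 2.7227 * 53.9 = 146.754 m/s
Tip speed ratio:
  TSR = v_tip / v_wind = 146.754 / 11.2 = 13.103

13.103


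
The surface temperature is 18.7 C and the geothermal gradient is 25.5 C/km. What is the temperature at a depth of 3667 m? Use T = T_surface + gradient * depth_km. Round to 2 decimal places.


Convert depth to km: 3667 / 1000 = 3.667 km
Temperature increase = gradient * depth_km = 25.5 * 3.667 = 93.51 C
Temperature at depth = T_surface + delta_T = 18.7 + 93.51
T = 112.21 C

112.21


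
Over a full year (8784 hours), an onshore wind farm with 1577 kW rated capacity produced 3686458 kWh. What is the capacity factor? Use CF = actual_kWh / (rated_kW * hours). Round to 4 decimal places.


Capacity factor = actual output / maximum possible output
Maximum possible = rated * hours = 1577 * 8784 = 13852368 kWh
CF = 3686458 / 13852368
CF = 0.2661

0.2661


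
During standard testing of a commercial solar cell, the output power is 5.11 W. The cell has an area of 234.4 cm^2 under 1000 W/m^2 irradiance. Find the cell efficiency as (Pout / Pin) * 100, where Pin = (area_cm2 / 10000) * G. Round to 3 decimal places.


First compute the input power:
  Pin = area_cm2 / 10000 * G = 234.4 / 10000 * 1000 = 23.44 W
Then compute efficiency:
  Efficiency = (Pout / Pin) * 100 = (5.11 / 23.44) * 100
  Efficiency = 21.800%

21.800


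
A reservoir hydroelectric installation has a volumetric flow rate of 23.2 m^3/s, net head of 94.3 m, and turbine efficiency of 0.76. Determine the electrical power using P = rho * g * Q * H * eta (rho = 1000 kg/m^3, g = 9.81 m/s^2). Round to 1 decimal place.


Apply the hydropower formula P = rho * g * Q * H * eta
rho * g = 1000 * 9.81 = 9810.0
P = 9810.0 * 23.2 * 94.3 * 0.76
P = 16311063.5 W

16311063.5


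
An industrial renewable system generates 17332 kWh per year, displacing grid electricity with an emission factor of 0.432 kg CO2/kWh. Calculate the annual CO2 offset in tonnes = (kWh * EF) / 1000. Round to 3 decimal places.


CO2 offset in kg = generation * emission_factor
CO2 offset = 17332 * 0.432 = 7487.42 kg
Convert to tonnes:
  CO2 offset = 7487.42 / 1000 = 7.487 tonnes

7.487


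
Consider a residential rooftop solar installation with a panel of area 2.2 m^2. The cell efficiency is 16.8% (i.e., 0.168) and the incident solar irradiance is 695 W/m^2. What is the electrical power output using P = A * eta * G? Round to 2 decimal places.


Use the solar power formula P = A * eta * G.
Given: A = 2.2 m^2, eta = 0.168, G = 695 W/m^2
P = 2.2 * 0.168 * 695
P = 256.87 W

256.87


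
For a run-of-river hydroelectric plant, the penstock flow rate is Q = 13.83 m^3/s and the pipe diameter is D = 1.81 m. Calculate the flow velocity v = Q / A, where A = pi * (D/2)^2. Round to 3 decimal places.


Compute pipe cross-sectional area:
  A = pi * (D/2)^2 = pi * (1.81/2)^2 = 2.573 m^2
Calculate velocity:
  v = Q / A = 13.83 / 2.573
  v = 5.375 m/s

5.375


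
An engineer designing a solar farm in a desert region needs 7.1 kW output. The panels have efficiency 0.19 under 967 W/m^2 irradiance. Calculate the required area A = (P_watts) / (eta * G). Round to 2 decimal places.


Convert target power to watts: P = 7.1 * 1000 = 7100.0 W
Compute denominator: eta * G = 0.19 * 967 = 183.73
Required area A = P / (eta * G) = 7100.0 / 183.73
A = 38.64 m^2

38.64


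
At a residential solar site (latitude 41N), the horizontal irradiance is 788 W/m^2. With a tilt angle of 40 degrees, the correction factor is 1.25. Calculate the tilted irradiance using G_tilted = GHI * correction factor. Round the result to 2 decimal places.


Identify the given values:
  GHI = 788 W/m^2, tilt correction factor = 1.25
Apply the formula G_tilted = GHI * factor:
  G_tilted = 788 * 1.25
  G_tilted = 985.00 W/m^2

985.00


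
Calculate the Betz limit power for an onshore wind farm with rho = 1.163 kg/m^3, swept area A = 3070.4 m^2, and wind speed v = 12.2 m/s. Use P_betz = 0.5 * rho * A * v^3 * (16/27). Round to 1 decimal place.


The Betz coefficient Cp_max = 16/27 = 0.5926
v^3 = 12.2^3 = 1815.848
P_betz = 0.5 * rho * A * v^3 * Cp_max
P_betz = 0.5 * 1.163 * 3070.4 * 1815.848 * 0.5926
P_betz = 1921234.5 W

1921234.5


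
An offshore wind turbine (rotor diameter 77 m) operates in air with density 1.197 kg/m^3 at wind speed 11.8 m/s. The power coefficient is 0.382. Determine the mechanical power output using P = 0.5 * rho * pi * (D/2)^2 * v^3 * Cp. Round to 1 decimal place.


Step 1 -- Compute swept area:
  A = pi * (D/2)^2 = pi * (77/2)^2 = 4656.63 m^2
Step 2 -- Apply wind power equation:
  P = 0.5 * rho * A * v^3 * Cp
  v^3 = 11.8^3 = 1643.032
  P = 0.5 * 1.197 * 4656.63 * 1643.032 * 0.382
  P = 1749221.8 W

1749221.8


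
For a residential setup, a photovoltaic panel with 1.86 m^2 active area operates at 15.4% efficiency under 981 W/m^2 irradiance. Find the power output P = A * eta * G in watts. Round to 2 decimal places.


Use the solar power formula P = A * eta * G.
Given: A = 1.86 m^2, eta = 0.154, G = 981 W/m^2
P = 1.86 * 0.154 * 981
P = 281.00 W

281.00


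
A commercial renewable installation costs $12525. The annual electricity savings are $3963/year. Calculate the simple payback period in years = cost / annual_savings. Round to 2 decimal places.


Simple payback period = initial cost / annual savings
Payback = 12525 / 3963
Payback = 3.16 years

3.16


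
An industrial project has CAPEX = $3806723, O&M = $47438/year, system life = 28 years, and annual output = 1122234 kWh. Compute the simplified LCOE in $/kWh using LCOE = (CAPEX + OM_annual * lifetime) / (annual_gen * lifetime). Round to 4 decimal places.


Total cost = CAPEX + OM * lifetime = 3806723 + 47438 * 28 = 3806723 + 1328264 = 5134987
Total generation = annual * lifetime = 1122234 * 28 = 31422552 kWh
LCOE = 5134987 / 31422552
LCOE = 0.1634 $/kWh

0.1634


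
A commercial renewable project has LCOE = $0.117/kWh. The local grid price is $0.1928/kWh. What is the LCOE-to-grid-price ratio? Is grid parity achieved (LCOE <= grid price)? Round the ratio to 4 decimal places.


Compare LCOE to grid price:
  LCOE = $0.117/kWh, Grid price = $0.1928/kWh
  Ratio = LCOE / grid_price = 0.117 / 0.1928 = 0.6068
  Grid parity achieved (ratio <= 1)? yes

0.6068


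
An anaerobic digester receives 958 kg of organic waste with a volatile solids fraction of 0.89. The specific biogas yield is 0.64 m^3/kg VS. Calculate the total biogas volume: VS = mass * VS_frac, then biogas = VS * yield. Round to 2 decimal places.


Compute volatile solids:
  VS = mass * VS_fraction = 958 * 0.89 = 852.62 kg
Calculate biogas volume:
  Biogas = VS * specific_yield = 852.62 * 0.64
  Biogas = 545.68 m^3

545.68


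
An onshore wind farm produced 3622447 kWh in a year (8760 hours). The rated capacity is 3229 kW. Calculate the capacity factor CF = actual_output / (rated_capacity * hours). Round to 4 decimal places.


Capacity factor = actual output / maximum possible output
Maximum possible = rated * hours = 3229 * 8760 = 28286040 kWh
CF = 3622447 / 28286040
CF = 0.1281

0.1281


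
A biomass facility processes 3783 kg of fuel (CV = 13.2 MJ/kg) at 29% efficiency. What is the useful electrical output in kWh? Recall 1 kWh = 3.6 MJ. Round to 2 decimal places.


Total energy = mass * CV = 3783 * 13.2 = 49935.6 MJ
Useful energy = total * eta = 49935.6 * 0.29 = 14481.32 MJ
Convert to kWh: 14481.32 / 3.6
Useful energy = 4022.59 kWh

4022.59


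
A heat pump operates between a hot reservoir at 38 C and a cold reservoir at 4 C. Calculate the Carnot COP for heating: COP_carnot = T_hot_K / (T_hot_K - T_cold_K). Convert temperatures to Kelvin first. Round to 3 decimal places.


Convert to Kelvin:
  T_hot = 38 + 273.15 = 311.15 K
  T_cold = 4 + 273.15 = 277.15 K
Apply Carnot COP formula:
  COP = T_hot_K / (T_hot_K - T_cold_K) = 311.15 / 34.0
  COP = 9.151

9.151


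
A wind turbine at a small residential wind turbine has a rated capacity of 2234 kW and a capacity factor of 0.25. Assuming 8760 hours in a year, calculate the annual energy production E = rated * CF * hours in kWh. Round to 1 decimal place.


Annual energy = rated_kW * capacity_factor * hours_per_year
Given: P_rated = 2234 kW, CF = 0.25, hours = 8760
E = 2234 * 0.25 * 8760
E = 4892460.0 kWh

4892460.0


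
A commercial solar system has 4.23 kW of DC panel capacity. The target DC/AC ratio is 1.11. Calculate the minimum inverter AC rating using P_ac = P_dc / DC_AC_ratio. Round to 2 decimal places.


The inverter AC capacity is determined by the DC/AC ratio.
Given: P_dc = 4.23 kW, DC/AC ratio = 1.11
P_ac = P_dc / ratio = 4.23 / 1.11
P_ac = 3.81 kW

3.81


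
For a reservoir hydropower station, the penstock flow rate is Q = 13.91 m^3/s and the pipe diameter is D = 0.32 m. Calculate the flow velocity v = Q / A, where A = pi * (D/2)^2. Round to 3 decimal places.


Compute pipe cross-sectional area:
  A = pi * (D/2)^2 = pi * (0.32/2)^2 = 0.0804 m^2
Calculate velocity:
  v = Q / A = 13.91 / 0.0804
  v = 172.957 m/s

172.957


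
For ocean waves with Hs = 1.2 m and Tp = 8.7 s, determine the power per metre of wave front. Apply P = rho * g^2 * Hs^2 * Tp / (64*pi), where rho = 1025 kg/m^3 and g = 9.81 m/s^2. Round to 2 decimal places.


Apply wave power formula:
  g^2 = 9.81^2 = 96.2361
  Hs^2 = 1.2^2 = 1.44
  Numerator = rho * g^2 * Hs^2 * Tp = 1025 * 96.2361 * 1.44 * 8.7 = 1235787.01
  Denominator = 64 * pi = 201.0619
  P = 1235787.01 / 201.0619 = 6146.30 W/m

6146.30


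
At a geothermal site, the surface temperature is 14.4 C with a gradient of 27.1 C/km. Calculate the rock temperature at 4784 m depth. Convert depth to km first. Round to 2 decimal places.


Convert depth to km: 4784 / 1000 = 4.784 km
Temperature increase = gradient * depth_km = 27.1 * 4.784 = 129.65 C
Temperature at depth = T_surface + delta_T = 14.4 + 129.65
T = 144.05 C

144.05


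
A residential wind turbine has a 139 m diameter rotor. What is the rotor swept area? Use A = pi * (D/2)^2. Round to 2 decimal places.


Compute the rotor radius:
  r = D / 2 = 139 / 2 = 69.5 m
Calculate swept area:
  A = pi * r^2 = pi * 69.5^2
  A = 15174.68 m^2

15174.68


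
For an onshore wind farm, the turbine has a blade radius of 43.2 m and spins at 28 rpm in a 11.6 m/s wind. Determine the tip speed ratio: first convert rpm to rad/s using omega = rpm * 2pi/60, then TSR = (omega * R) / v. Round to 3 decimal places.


Convert rotational speed to rad/s:
  omega = 28 * 2 * pi / 60 = 2.9322 rad/s
Compute tip speed:
  v_tip = omega * R = 2.9322 * 43.2 = 126.669 m/s
Tip speed ratio:
  TSR = v_tip / v_wind = 126.669 / 11.6 = 10.920

10.920


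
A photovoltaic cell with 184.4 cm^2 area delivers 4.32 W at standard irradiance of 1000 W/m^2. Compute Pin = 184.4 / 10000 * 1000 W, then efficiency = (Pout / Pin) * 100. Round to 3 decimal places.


First compute the input power:
  Pin = area_cm2 / 10000 * G = 184.4 / 10000 * 1000 = 18.44 W
Then compute efficiency:
  Efficiency = (Pout / Pin) * 100 = (4.32 / 18.44) * 100
  Efficiency = 23.427%

23.427


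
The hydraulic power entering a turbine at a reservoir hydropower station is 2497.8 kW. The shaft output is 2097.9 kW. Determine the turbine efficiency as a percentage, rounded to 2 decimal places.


Turbine efficiency = (output power / input power) * 100
eta = (2097.9 / 2497.8) * 100
eta = 83.99%

83.99


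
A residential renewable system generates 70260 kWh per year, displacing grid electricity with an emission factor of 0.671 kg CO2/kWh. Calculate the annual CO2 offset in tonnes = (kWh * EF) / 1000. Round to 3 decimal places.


CO2 offset in kg = generation * emission_factor
CO2 offset = 70260 * 0.671 = 47144.46 kg
Convert to tonnes:
  CO2 offset = 47144.46 / 1000 = 47.144 tonnes

47.144


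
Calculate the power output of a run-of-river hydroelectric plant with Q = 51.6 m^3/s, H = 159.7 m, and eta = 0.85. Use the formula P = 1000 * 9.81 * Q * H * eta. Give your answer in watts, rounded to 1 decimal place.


Apply the hydropower formula P = rho * g * Q * H * eta
rho * g = 1000 * 9.81 = 9810.0
P = 9810.0 * 51.6 * 159.7 * 0.85
P = 68713576.0 W

68713576.0


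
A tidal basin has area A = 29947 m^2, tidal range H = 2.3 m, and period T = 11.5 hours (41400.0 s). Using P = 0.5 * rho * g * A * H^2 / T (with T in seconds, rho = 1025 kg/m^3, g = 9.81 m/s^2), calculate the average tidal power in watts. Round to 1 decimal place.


Convert period to seconds: T = 11.5 * 3600 = 41400.0 s
H^2 = 2.3^2 = 5.29
P = 0.5 * rho * g * A * H^2 / T
P = 0.5 * 1025 * 9.81 * 29947 * 5.29 / 41400.0
P = 19238.5 W

19238.5


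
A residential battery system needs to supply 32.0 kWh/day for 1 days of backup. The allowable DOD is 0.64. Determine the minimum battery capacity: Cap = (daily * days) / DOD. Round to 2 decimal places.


Total energy needed = daily * days = 32.0 * 1 = 32.0 kWh
Account for depth of discharge:
  Cap = total_energy / DOD = 32.0 / 0.64
  Cap = 50.00 kWh

50.00


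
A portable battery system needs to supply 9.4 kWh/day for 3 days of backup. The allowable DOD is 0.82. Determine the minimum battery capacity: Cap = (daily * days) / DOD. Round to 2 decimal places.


Total energy needed = daily * days = 9.4 * 3 = 28.2 kWh
Account for depth of discharge:
  Cap = total_energy / DOD = 28.2 / 0.82
  Cap = 34.39 kWh

34.39


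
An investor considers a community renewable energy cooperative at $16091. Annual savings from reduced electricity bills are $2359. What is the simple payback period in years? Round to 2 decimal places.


Simple payback period = initial cost / annual savings
Payback = 16091 / 2359
Payback = 6.82 years

6.82


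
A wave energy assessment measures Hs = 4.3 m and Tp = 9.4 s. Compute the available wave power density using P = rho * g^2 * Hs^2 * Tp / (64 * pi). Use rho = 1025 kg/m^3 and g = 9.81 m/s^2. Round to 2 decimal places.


Apply wave power formula:
  g^2 = 9.81^2 = 96.2361
  Hs^2 = 4.3^2 = 18.49
  Numerator = rho * g^2 * Hs^2 * Tp = 1025 * 96.2361 * 18.49 * 9.4 = 17144571.89
  Denominator = 64 * pi = 201.0619
  P = 17144571.89 / 201.0619 = 85270.11 W/m

85270.11


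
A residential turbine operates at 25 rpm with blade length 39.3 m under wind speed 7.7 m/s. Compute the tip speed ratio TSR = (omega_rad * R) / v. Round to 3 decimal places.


Convert rotational speed to rad/s:
  omega = 25 * 2 * pi / 60 = 2.618 rad/s
Compute tip speed:
  v_tip = omega * R = 2.618 * 39.3 = 102.887 m/s
Tip speed ratio:
  TSR = v_tip / v_wind = 102.887 / 7.7 = 13.362

13.362


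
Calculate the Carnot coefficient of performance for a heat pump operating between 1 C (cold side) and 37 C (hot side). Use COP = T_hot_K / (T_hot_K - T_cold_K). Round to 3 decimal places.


Convert to Kelvin:
  T_hot = 37 + 273.15 = 310.15 K
  T_cold = 1 + 273.15 = 274.15 K
Apply Carnot COP formula:
  COP = T_hot_K / (T_hot_K - T_cold_K) = 310.15 / 36.0
  COP = 8.615

8.615


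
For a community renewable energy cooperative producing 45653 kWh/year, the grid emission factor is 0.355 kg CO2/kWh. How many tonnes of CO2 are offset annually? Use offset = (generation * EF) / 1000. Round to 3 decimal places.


CO2 offset in kg = generation * emission_factor
CO2 offset = 45653 * 0.355 = 16206.82 kg
Convert to tonnes:
  CO2 offset = 16206.82 / 1000 = 16.207 tonnes

16.207


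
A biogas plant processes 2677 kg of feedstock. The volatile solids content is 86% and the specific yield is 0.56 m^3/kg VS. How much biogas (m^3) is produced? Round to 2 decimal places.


Compute volatile solids:
  VS = mass * VS_fraction = 2677 * 0.86 = 2302.22 kg
Calculate biogas volume:
  Biogas = VS * specific_yield = 2302.22 * 0.56
  Biogas = 1289.24 m^3

1289.24


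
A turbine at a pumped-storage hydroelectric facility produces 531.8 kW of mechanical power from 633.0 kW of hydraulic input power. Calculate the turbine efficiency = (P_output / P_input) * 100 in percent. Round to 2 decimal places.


Turbine efficiency = (output power / input power) * 100
eta = (531.8 / 633.0) * 100
eta = 84.01%

84.01


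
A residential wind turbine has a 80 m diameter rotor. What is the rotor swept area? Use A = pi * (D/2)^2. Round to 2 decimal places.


Compute the rotor radius:
  r = D / 2 = 80 / 2 = 40.0 m
Calculate swept area:
  A = pi * r^2 = pi * 40.0^2
  A = 5026.55 m^2

5026.55


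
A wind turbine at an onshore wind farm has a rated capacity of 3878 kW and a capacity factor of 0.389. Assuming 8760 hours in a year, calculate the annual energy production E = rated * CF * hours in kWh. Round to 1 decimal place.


Annual energy = rated_kW * capacity_factor * hours_per_year
Given: P_rated = 3878 kW, CF = 0.389, hours = 8760
E = 3878 * 0.389 * 8760
E = 13214827.9 kWh

13214827.9


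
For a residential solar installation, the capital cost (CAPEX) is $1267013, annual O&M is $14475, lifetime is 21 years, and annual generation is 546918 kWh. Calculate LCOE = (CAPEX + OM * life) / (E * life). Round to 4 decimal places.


Total cost = CAPEX + OM * lifetime = 1267013 + 14475 * 21 = 1267013 + 303975 = 1570988
Total generation = annual * lifetime = 546918 * 21 = 11485278 kWh
LCOE = 1570988 / 11485278
LCOE = 0.1368 $/kWh

0.1368


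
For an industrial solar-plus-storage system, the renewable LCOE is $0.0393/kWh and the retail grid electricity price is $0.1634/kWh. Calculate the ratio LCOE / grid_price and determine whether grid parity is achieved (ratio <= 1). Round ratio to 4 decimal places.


Compare LCOE to grid price:
  LCOE = $0.0393/kWh, Grid price = $0.1634/kWh
  Ratio = LCOE / grid_price = 0.0393 / 0.1634 = 0.2405
  Grid parity achieved (ratio <= 1)? yes

0.2405


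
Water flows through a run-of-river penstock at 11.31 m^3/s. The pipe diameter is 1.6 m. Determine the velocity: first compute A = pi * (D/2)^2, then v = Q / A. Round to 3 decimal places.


Compute pipe cross-sectional area:
  A = pi * (D/2)^2 = pi * (1.6/2)^2 = 2.0106 m^2
Calculate velocity:
  v = Q / A = 11.31 / 2.0106
  v = 5.625 m/s

5.625


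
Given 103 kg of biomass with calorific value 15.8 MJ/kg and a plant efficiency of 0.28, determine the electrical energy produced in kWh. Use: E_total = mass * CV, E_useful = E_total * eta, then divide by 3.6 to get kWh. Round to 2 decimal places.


Total energy = mass * CV = 103 * 15.8 = 1627.4 MJ
Useful energy = total * eta = 1627.4 * 0.28 = 455.67 MJ
Convert to kWh: 455.67 / 3.6
Useful energy = 126.58 kWh

126.58


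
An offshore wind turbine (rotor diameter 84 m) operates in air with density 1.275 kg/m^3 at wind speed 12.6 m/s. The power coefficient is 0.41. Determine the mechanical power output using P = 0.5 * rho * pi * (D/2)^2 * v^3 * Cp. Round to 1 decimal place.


Step 1 -- Compute swept area:
  A = pi * (D/2)^2 = pi * (84/2)^2 = 5541.77 m^2
Step 2 -- Apply wind power equation:
  P = 0.5 * rho * A * v^3 * Cp
  v^3 = 12.6^3 = 2000.376
  P = 0.5 * 1.275 * 5541.77 * 2000.376 * 0.41
  P = 2897504.6 W

2897504.6


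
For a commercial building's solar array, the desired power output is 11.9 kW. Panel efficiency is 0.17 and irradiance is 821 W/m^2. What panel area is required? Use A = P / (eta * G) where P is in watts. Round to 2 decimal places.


Convert target power to watts: P = 11.9 * 1000 = 11900.0 W
Compute denominator: eta * G = 0.17 * 821 = 139.57
Required area A = P / (eta * G) = 11900.0 / 139.57
A = 85.26 m^2

85.26


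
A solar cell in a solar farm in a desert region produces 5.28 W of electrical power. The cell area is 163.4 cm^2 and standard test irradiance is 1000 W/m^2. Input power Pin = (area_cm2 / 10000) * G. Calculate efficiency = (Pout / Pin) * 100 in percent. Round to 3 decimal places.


First compute the input power:
  Pin = area_cm2 / 10000 * G = 163.4 / 10000 * 1000 = 16.34 W
Then compute efficiency:
  Efficiency = (Pout / Pin) * 100 = (5.28 / 16.34) * 100
  Efficiency = 32.313%

32.313


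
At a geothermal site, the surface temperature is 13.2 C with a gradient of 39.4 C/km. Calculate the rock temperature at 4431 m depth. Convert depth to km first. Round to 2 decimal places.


Convert depth to km: 4431 / 1000 = 4.431 km
Temperature increase = gradient * depth_km = 39.4 * 4.431 = 174.58 C
Temperature at depth = T_surface + delta_T = 13.2 + 174.58
T = 187.78 C

187.78


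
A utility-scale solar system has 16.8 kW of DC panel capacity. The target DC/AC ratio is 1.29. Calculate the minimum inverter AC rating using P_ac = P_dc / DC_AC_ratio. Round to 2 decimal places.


The inverter AC capacity is determined by the DC/AC ratio.
Given: P_dc = 16.8 kW, DC/AC ratio = 1.29
P_ac = P_dc / ratio = 16.8 / 1.29
P_ac = 13.02 kW

13.02


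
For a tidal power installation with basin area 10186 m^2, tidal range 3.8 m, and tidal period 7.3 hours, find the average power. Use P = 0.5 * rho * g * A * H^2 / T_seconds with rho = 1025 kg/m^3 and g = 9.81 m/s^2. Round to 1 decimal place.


Convert period to seconds: T = 7.3 * 3600 = 26280.0 s
H^2 = 3.8^2 = 14.44
P = 0.5 * rho * g * A * H^2 / T
P = 0.5 * 1025 * 9.81 * 10186 * 14.44 / 26280.0
P = 28139.0 W

28139.0


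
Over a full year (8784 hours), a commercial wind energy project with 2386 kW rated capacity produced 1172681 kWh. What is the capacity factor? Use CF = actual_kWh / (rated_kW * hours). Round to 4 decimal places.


Capacity factor = actual output / maximum possible output
Maximum possible = rated * hours = 2386 * 8784 = 20958624 kWh
CF = 1172681 / 20958624
CF = 0.0560

0.0560


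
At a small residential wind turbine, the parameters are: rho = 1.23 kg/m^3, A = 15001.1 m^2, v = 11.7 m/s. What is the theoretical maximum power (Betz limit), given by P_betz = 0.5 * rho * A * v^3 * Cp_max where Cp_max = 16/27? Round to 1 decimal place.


The Betz coefficient Cp_max = 16/27 = 0.5926
v^3 = 11.7^3 = 1601.613
P_betz = 0.5 * rho * A * v^3 * Cp_max
P_betz = 0.5 * 1.23 * 15001.1 * 1601.613 * 0.5926
P_betz = 8756126.5 W

8756126.5


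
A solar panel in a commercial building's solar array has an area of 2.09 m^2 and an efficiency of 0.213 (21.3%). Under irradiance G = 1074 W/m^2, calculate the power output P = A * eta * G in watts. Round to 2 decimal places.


Use the solar power formula P = A * eta * G.
Given: A = 2.09 m^2, eta = 0.213, G = 1074 W/m^2
P = 2.09 * 0.213 * 1074
P = 478.11 W

478.11


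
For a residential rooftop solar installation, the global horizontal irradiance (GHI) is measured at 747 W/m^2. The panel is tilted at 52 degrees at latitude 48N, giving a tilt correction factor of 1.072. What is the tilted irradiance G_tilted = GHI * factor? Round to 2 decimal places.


Identify the given values:
  GHI = 747 W/m^2, tilt correction factor = 1.072
Apply the formula G_tilted = GHI * factor:
  G_tilted = 747 * 1.072
  G_tilted = 800.78 W/m^2

800.78


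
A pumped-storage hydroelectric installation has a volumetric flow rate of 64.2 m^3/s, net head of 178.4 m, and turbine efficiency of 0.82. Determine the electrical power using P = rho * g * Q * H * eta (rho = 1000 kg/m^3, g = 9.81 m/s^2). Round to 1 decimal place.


Apply the hydropower formula P = rho * g * Q * H * eta
rho * g = 1000 * 9.81 = 9810.0
P = 9810.0 * 64.2 * 178.4 * 0.82
P = 92132475.0 W

92132475.0


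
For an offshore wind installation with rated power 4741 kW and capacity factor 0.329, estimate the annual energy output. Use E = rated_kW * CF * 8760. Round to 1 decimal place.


Annual energy = rated_kW * capacity_factor * hours_per_year
Given: P_rated = 4741 kW, CF = 0.329, hours = 8760
E = 4741 * 0.329 * 8760
E = 13663751.6 kWh

13663751.6


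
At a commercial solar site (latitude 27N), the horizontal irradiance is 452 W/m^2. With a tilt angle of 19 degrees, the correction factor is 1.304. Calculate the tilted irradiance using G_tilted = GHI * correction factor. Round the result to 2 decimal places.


Identify the given values:
  GHI = 452 W/m^2, tilt correction factor = 1.304
Apply the formula G_tilted = GHI * factor:
  G_tilted = 452 * 1.304
  G_tilted = 589.41 W/m^2

589.41


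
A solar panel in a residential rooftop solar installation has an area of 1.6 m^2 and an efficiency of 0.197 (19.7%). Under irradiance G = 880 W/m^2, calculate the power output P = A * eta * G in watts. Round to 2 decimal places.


Use the solar power formula P = A * eta * G.
Given: A = 1.6 m^2, eta = 0.197, G = 880 W/m^2
P = 1.6 * 0.197 * 880
P = 277.38 W

277.38


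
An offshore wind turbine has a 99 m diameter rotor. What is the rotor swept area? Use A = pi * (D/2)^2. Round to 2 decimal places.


Compute the rotor radius:
  r = D / 2 = 99 / 2 = 49.5 m
Calculate swept area:
  A = pi * r^2 = pi * 49.5^2
  A = 7697.69 m^2

7697.69


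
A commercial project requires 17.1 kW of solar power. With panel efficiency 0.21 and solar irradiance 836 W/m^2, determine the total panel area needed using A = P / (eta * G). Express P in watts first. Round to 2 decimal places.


Convert target power to watts: P = 17.1 * 1000 = 17100.0 W
Compute denominator: eta * G = 0.21 * 836 = 175.56
Required area A = P / (eta * G) = 17100.0 / 175.56
A = 97.40 m^2

97.40


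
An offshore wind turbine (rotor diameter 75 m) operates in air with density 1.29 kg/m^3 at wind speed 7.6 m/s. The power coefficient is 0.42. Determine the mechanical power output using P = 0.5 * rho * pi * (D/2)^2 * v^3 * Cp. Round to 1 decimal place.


Step 1 -- Compute swept area:
  A = pi * (D/2)^2 = pi * (75/2)^2 = 4417.86 m^2
Step 2 -- Apply wind power equation:
  P = 0.5 * rho * A * v^3 * Cp
  v^3 = 7.6^3 = 438.976
  P = 0.5 * 1.29 * 4417.86 * 438.976 * 0.42
  P = 525366.3 W

525366.3


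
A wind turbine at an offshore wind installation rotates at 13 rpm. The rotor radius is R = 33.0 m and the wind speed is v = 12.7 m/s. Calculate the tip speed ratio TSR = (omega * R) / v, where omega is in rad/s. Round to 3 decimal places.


Convert rotational speed to rad/s:
  omega = 13 * 2 * pi / 60 = 1.3614 rad/s
Compute tip speed:
  v_tip = omega * R = 1.3614 * 33.0 = 44.925 m/s
Tip speed ratio:
  TSR = v_tip / v_wind = 44.925 / 12.7 = 3.537

3.537


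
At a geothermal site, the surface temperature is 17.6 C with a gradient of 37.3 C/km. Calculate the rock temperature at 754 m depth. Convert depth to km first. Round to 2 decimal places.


Convert depth to km: 754 / 1000 = 0.754 km
Temperature increase = gradient * depth_km = 37.3 * 0.754 = 28.12 C
Temperature at depth = T_surface + delta_T = 17.6 + 28.12
T = 45.72 C

45.72


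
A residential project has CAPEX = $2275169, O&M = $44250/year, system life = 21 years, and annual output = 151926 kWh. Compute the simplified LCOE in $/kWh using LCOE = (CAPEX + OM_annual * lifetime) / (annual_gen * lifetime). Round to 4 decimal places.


Total cost = CAPEX + OM * lifetime = 2275169 + 44250 * 21 = 2275169 + 929250 = 3204419
Total generation = annual * lifetime = 151926 * 21 = 3190446 kWh
LCOE = 3204419 / 3190446
LCOE = 1.0044 $/kWh

1.0044


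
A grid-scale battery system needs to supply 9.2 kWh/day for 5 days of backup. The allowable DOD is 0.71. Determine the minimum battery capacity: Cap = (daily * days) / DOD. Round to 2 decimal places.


Total energy needed = daily * days = 9.2 * 5 = 46.0 kWh
Account for depth of discharge:
  Cap = total_energy / DOD = 46.0 / 0.71
  Cap = 64.79 kWh

64.79


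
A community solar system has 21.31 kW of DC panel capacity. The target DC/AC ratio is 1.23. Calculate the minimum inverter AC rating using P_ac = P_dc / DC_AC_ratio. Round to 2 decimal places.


The inverter AC capacity is determined by the DC/AC ratio.
Given: P_dc = 21.31 kW, DC/AC ratio = 1.23
P_ac = P_dc / ratio = 21.31 / 1.23
P_ac = 17.33 kW

17.33


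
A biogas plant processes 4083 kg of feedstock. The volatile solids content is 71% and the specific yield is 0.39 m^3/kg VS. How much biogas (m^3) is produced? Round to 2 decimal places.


Compute volatile solids:
  VS = mass * VS_fraction = 4083 * 0.71 = 2898.93 kg
Calculate biogas volume:
  Biogas = VS * specific_yield = 2898.93 * 0.39
  Biogas = 1130.58 m^3

1130.58


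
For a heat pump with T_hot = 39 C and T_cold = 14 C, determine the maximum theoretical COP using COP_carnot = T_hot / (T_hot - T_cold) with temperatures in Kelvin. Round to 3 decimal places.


Convert to Kelvin:
  T_hot = 39 + 273.15 = 312.15 K
  T_cold = 14 + 273.15 = 287.15 K
Apply Carnot COP formula:
  COP = T_hot_K / (T_hot_K - T_cold_K) = 312.15 / 25.0
  COP = 12.486

12.486


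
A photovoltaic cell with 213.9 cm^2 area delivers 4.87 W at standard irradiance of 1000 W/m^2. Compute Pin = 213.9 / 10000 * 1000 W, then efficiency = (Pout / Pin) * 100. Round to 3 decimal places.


First compute the input power:
  Pin = area_cm2 / 10000 * G = 213.9 / 10000 * 1000 = 21.39 W
Then compute efficiency:
  Efficiency = (Pout / Pin) * 100 = (4.87 / 21.39) * 100
  Efficiency = 22.768%

22.768


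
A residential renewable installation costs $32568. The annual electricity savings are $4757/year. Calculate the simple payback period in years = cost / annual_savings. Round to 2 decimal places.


Simple payback period = initial cost / annual savings
Payback = 32568 / 4757
Payback = 6.85 years

6.85


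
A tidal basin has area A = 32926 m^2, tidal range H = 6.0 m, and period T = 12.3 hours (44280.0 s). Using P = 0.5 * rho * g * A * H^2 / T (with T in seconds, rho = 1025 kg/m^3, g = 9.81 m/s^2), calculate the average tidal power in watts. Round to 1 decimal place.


Convert period to seconds: T = 12.3 * 3600 = 44280.0 s
H^2 = 6.0^2 = 36.0
P = 0.5 * rho * g * A * H^2 / T
P = 0.5 * 1025 * 9.81 * 32926 * 36.0 / 44280.0
P = 134585.0 W

134585.0


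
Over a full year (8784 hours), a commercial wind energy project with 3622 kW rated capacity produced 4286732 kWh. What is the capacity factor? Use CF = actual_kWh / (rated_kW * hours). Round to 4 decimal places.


Capacity factor = actual output / maximum possible output
Maximum possible = rated * hours = 3622 * 8784 = 31815648 kWh
CF = 4286732 / 31815648
CF = 0.1347

0.1347


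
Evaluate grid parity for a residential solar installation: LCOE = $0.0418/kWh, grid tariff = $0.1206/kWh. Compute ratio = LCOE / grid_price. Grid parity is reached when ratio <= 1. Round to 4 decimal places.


Compare LCOE to grid price:
  LCOE = $0.0418/kWh, Grid price = $0.1206/kWh
  Ratio = LCOE / grid_price = 0.0418 / 0.1206 = 0.3466
  Grid parity achieved (ratio <= 1)? yes

0.3466


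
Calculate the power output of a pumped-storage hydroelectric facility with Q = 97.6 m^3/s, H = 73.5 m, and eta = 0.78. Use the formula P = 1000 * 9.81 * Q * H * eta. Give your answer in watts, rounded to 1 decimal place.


Apply the hydropower formula P = rho * g * Q * H * eta
rho * g = 1000 * 9.81 = 9810.0
P = 9810.0 * 97.6 * 73.5 * 0.78
P = 54890952.5 W

54890952.5


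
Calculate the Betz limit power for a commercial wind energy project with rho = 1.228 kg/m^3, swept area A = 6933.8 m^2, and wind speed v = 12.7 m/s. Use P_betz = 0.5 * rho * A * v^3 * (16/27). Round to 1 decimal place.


The Betz coefficient Cp_max = 16/27 = 0.5926
v^3 = 12.7^3 = 2048.383
P_betz = 0.5 * rho * A * v^3 * Cp_max
P_betz = 0.5 * 1.228 * 6933.8 * 2048.383 * 0.5926
P_betz = 5167816.2 W

5167816.2
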